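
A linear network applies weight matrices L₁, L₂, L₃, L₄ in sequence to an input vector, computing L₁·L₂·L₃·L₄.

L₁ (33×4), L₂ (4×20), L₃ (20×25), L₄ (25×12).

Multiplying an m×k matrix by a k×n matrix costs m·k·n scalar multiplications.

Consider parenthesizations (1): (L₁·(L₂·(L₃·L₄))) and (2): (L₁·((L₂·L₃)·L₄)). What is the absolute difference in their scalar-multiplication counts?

Order (1) = (L₁·(L₂·(L₃·L₄))): (L₃·L₄): 20×25 by 25×12 → 20×12, cost 20·25·12 = 6000; (L₂·(L₃·L₄)): 4×20 by 20×12 → 4×12, cost 4·20·12 = 960; cumulative 6960; (L₁·(L₂·(L₃·L₄))): 33×4 by 4×12 → 33×12, cost 33·4·12 = 1584; cumulative 8544. Total 8544.
Order (2) = (L₁·((L₂·L₃)·L₄)): (L₂·L₃): 4×20 by 20×25 → 4×25, cost 4·20·25 = 2000; ((L₂·L₃)·L₄): 4×25 by 25×12 → 4×12, cost 4·25·12 = 1200; cumulative 3200; (L₁·((L₂·L₃)·L₄)): 33×4 by 4×12 → 33×12, cost 33·4·12 = 1584; cumulative 4784. Total 4784.
Difference: |8544 − 4784| = 3760.

3760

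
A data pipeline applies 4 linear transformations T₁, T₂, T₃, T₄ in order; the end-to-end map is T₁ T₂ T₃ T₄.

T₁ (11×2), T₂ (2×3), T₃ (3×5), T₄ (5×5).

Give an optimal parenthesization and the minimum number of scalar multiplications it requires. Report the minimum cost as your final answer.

190

Adjacent pairs: T₁T₂ = 11·2·3 = 66; T₂T₃ = 2·3·5 = 30; T₃T₄ = 3·5·5 = 75.
Length 3: T₁..T₃: k=1: 0+30+11·2·5=140; k=2: 66+0+11·3·5=231 → min 140 | T₂..T₄: k=2: 0+75+2·3·5=105; k=3: 30+0+2·5·5=80 → min 80.
Length 4: T₁..T₄: k=1: 0+80+11·2·5=190; k=2: 66+75+11·3·5=306; k=3: 140+0+11·5·5=415 → min 190.
Optimal parenthesization: (T₁ ((T₂ T₃) T₄)) with cost 190.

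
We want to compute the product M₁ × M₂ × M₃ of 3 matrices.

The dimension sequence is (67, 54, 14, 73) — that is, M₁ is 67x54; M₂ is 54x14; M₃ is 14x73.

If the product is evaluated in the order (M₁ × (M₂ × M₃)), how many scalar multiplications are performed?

319302

(M₂ × M₃): 54×14 by 14×73 → 54×73, cost 54·14·73 = 55188
(M₁ × (M₂ × M₃)): 67×54 by 54×73 → 67×73, cost 67·54·73 = 264114; cumulative 319302
Total: 319302 scalar multiplications.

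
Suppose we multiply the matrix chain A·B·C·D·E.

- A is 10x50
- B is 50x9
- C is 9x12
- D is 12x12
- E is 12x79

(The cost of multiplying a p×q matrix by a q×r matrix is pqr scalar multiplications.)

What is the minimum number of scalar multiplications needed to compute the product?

Adjacent pairs: AB = 10·50·9 = 4500; BC = 50·9·12 = 5400; CD = 9·12·12 = 1296; DE = 12·12·79 = 11376.
Length 3: A..C: k=1: 0+5400+10·50·12=11400; k=2: 4500+0+10·9·12=5580 → min 5580 | B..D: k=2: 0+1296+50·9·12=6696; k=3: 5400+0+50·12·12=12600 → min 6696 | C..E: k=3: 0+11376+9·12·79=19908; k=4: 1296+0+9·12·79=9828 → min 9828.
Length 4: A..D: k=1: 0+6696+10·50·12=12696; k=2: 4500+1296+10·9·12=6876; k=3: 5580+0+10·12·12=7020 → min 6876 | B..E: k=2: 0+9828+50·9·79=45378; k=3: 5400+11376+50·12·79=64176; k=4: 6696+0+50·12·79=54096 → min 45378.
Length 5: A..E: k=1: 0+45378+10·50·79=84878; k=2: 4500+9828+10·9·79=21438; k=3: 5580+11376+10·12·79=26436; k=4: 6876+0+10·12·79=16356 → min 16356.
Optimal order: (((A·B)·(C·D))·E) with cost 16356.

16356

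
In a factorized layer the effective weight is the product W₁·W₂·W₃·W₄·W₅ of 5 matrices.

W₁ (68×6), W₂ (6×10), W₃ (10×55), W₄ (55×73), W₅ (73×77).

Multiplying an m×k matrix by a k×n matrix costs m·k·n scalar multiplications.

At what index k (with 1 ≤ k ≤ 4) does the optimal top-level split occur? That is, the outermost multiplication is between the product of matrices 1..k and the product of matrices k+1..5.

Adjacent pairs: W₁W₂ = 68·6·10 = 4080; W₂W₃ = 6·10·55 = 3300; W₃W₄ = 10·55·73 = 40150; W₄W₅ = 55·73·77 = 309155.
Length 3: W₁..W₃: k=1: 0+3300+68·6·55=25740; k=2: 4080+0+68·10·55=41480 → min 25740 | W₂..W₄: k=2: 0+40150+6·10·73=44530; k=3: 3300+0+6·55·73=27390 → min 27390 | W₃..W₅: k=3: 0+309155+10·55·77=351505; k=4: 40150+0+10·73·77=96360 → min 96360.
Length 4: W₁..W₄: k=1: 0+27390+68·6·73=57174; k=2: 4080+40150+68·10·73=93870; k=3: 25740+0+68·55·73=298760 → min 57174 | W₂..W₅: k=2: 0+96360+6·10·77=100980; k=3: 3300+309155+6·55·77=337865; k=4: 27390+0+6·73·77=61116 → min 61116.
Top-level splits: k=1: (W₁..W₁)·(W₂..W₅) → 0+61116+68·6·77 = 92532; k=2: (W₁..W₂)·(W₃..W₅) → 4080+96360+68·10·77 = 152800; k=3: (W₁..W₃)·(W₄..W₅) → 25740+309155+68·55·77 = 622875; k=4: (W₁..W₄)·(W₅..W₅) → 57174+0+68·73·77 = 439402.
Best split is after W₁, i.e. k = 1.

1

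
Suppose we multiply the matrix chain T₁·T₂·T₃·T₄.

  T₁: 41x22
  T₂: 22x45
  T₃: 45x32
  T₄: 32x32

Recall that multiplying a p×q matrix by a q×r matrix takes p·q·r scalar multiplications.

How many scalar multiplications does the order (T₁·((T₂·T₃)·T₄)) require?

83072

(T₂·T₃): 22×45 by 45×32 → 22×32, cost 22·45·32 = 31680
((T₂·T₃)·T₄): 22×32 by 32×32 → 22×32, cost 22·32·32 = 22528; cumulative 54208
(T₁·((T₂·T₃)·T₄)): 41×22 by 22×32 → 41×32, cost 41·22·32 = 28864; cumulative 83072
Total: 83072 scalar multiplications.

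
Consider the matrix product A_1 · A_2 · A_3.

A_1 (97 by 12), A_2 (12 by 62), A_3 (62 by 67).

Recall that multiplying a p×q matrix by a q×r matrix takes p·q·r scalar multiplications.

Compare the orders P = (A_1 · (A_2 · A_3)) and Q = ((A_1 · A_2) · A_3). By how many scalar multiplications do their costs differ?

347270

Order P = (A_1 · (A_2 · A_3)): (A_2 · A_3): 12×62 by 62×67 → 12×67, cost 12·62·67 = 49848; (A_1 · (A_2 · A_3)): 97×12 by 12×67 → 97×67, cost 97·12·67 = 77988; cumulative 127836. Total 127836.
Order Q = ((A_1 · A_2) · A_3): (A_1 · A_2): 97×12 by 12×62 → 97×62, cost 97·12·62 = 72168; ((A_1 · A_2) · A_3): 97×62 by 62×67 → 97×67, cost 97·62·67 = 402938; cumulative 475106. Total 475106.
Difference: |127836 − 475106| = 347270.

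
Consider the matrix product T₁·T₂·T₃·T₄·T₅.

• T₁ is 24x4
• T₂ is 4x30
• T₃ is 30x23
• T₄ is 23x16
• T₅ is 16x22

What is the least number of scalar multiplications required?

7752

Adjacent pairs: T₁T₂ = 24·4·30 = 2880; T₂T₃ = 4·30·23 = 2760; T₃T₄ = 30·23·16 = 11040; T₄T₅ = 23·16·22 = 8096.
Length 3: T₁..T₃: k=1: 0+2760+24·4·23=4968; k=2: 2880+0+24·30·23=19440 → min 4968 | T₂..T₄: k=2: 0+11040+4·30·16=12960; k=3: 2760+0+4·23·16=4232 → min 4232 | T₃..T₅: k=3: 0+8096+30·23·22=23276; k=4: 11040+0+30·16·22=21600 → min 21600.
Length 4: T₁..T₄: k=1: 0+4232+24·4·16=5768; k=2: 2880+11040+24·30·16=25440; k=3: 4968+0+24·23·16=13800 → min 5768 | T₂..T₅: k=2: 0+21600+4·30·22=24240; k=3: 2760+8096+4·23·22=12880; k=4: 4232+0+4·16·22=5640 → min 5640.
Length 5: T₁..T₅: k=1: 0+5640+24·4·22=7752; k=2: 2880+21600+24·30·22=40320; k=3: 4968+8096+24·23·22=25208; k=4: 5768+0+24·16·22=14216 → min 7752.
Optimal order: (T₁·(((T₂·T₃)·T₄)·T₅)) with cost 7752.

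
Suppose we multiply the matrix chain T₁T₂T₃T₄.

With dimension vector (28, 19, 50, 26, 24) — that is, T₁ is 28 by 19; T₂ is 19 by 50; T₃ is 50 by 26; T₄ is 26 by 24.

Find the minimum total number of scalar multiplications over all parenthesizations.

Adjacent pairs: T₁T₂ = 28·19·50 = 26600; T₂T₃ = 19·50·26 = 24700; T₃T₄ = 50·26·24 = 31200.
Length 3: T₁..T₃: k=1: 0+24700+28·19·26=38532; k=2: 26600+0+28·50·26=63000 → min 38532 | T₂..T₄: k=2: 0+31200+19·50·24=54000; k=3: 24700+0+19·26·24=36556 → min 36556.
Length 4: T₁..T₄: k=1: 0+36556+28·19·24=49324; k=2: 26600+31200+28·50·24=91400; k=3: 38532+0+28·26·24=56004 → min 49324.
Optimal order: (T₁((T₂T₃)T₄)) with cost 49324.

49324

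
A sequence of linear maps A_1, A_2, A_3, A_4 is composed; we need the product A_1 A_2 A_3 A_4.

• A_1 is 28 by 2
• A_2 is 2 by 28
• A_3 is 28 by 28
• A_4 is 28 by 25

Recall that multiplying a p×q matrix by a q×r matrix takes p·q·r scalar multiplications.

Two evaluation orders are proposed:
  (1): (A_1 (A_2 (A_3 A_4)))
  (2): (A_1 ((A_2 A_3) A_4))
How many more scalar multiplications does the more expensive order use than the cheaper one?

Order (1) = (A_1 (A_2 (A_3 A_4))): (A_3 A_4): 28×28 by 28×25 → 28×25, cost 28·28·25 = 19600; (A_2 (A_3 A_4)): 2×28 by 28×25 → 2×25, cost 2·28·25 = 1400; cumulative 21000; (A_1 (A_2 (A_3 A_4))): 28×2 by 2×25 → 28×25, cost 28·2·25 = 1400; cumulative 22400. Total 22400.
Order (2) = (A_1 ((A_2 A_3) A_4)): (A_2 A_3): 2×28 by 28×28 → 2×28, cost 2·28·28 = 1568; ((A_2 A_3) A_4): 2×28 by 28×25 → 2×25, cost 2·28·25 = 1400; cumulative 2968; (A_1 ((A_2 A_3) A_4)): 28×2 by 2×25 → 28×25, cost 28·2·25 = 1400; cumulative 4368. Total 4368.
Difference: |22400 − 4368| = 18032.

18032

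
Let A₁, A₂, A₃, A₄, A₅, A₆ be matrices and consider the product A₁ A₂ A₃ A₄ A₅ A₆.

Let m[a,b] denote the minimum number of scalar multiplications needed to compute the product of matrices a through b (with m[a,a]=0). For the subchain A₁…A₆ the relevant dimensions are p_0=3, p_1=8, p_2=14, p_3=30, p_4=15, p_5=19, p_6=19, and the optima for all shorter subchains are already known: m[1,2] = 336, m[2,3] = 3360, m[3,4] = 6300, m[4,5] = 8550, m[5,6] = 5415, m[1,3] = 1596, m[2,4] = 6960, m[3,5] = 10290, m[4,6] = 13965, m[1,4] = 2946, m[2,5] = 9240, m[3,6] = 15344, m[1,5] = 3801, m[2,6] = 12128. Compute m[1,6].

m[1,6] = min over k∈[1,5] of m[1,k]+m[k+1,6]+p_{0}·p_k·p_{6}.
k=1: 0 + 12128 + 3·8·19 = 12584; k=2: 336 + 15344 + 3·14·19 = 16478; k=3: 1596 + 13965 + 3·30·19 = 17271; k=4: 2946 + 5415 + 3·15·19 = 9216; k=5: 3801 + 0 + 3·19·19 = 4884.
Minimum: 4884 at k=5.

4884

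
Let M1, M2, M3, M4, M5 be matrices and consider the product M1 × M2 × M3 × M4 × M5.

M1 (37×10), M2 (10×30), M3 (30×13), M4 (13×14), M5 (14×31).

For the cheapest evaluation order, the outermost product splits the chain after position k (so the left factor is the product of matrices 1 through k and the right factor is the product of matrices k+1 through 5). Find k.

1

Adjacent pairs: M1M2 = 37·10·30 = 11100; M2M3 = 10·30·13 = 3900; M3M4 = 30·13·14 = 5460; M4M5 = 13·14·31 = 5642.
Length 3: M1..M3: k=1: 0+3900+37·10·13=8710; k=2: 11100+0+37·30·13=25530 → min 8710 | M2..M4: k=2: 0+5460+10·30·14=9660; k=3: 3900+0+10·13·14=5720 → min 5720 | M3..M5: k=3: 0+5642+30·13·31=17732; k=4: 5460+0+30·14·31=18480 → min 17732.
Length 4: M1..M4: k=1: 0+5720+37·10·14=10900; k=2: 11100+5460+37·30·14=32100; k=3: 8710+0+37·13·14=15444 → min 10900 | M2..M5: k=2: 0+17732+10·30·31=27032; k=3: 3900+5642+10·13·31=13572; k=4: 5720+0+10·14·31=10060 → min 10060.
Top-level splits: k=1: (M1..M1)·(M2..M5) → 0+10060+37·10·31 = 21530; k=2: (M1..M2)·(M3..M5) → 11100+17732+37·30·31 = 63242; k=3: (M1..M3)·(M4..M5) → 8710+5642+37·13·31 = 29263; k=4: (M1..M4)·(M5..M5) → 10900+0+37·14·31 = 26958.
Best split is after M1, i.e. k = 1.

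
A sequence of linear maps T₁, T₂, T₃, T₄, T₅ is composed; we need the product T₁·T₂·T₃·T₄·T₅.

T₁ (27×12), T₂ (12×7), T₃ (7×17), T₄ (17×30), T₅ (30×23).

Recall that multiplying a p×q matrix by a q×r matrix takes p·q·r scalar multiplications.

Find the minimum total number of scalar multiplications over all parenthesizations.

15015

Adjacent pairs: T₁T₂ = 27·12·7 = 2268; T₂T₃ = 12·7·17 = 1428; T₃T₄ = 7·17·30 = 3570; T₄T₅ = 17·30·23 = 11730.
Length 3: T₁..T₃: k=1: 0+1428+27·12·17=6936; k=2: 2268+0+27·7·17=5481 → min 5481 | T₂..T₄: k=2: 0+3570+12·7·30=6090; k=3: 1428+0+12·17·30=7548 → min 6090 | T₃..T₅: k=3: 0+11730+7·17·23=14467; k=4: 3570+0+7·30·23=8400 → min 8400.
Length 4: T₁..T₄: k=1: 0+6090+27·12·30=15810; k=2: 2268+3570+27·7·30=11508; k=3: 5481+0+27·17·30=19251 → min 11508 | T₂..T₅: k=2: 0+8400+12·7·23=10332; k=3: 1428+11730+12·17·23=17850; k=4: 6090+0+12·30·23=14370 → min 10332.
Length 5: T₁..T₅: k=1: 0+10332+27·12·23=17784; k=2: 2268+8400+27·7·23=15015; k=3: 5481+11730+27·17·23=27768; k=4: 11508+0+27·30·23=30138 → min 15015.
Optimal order: ((T₁·T₂)·((T₃·T₄)·T₅)) with cost 15015.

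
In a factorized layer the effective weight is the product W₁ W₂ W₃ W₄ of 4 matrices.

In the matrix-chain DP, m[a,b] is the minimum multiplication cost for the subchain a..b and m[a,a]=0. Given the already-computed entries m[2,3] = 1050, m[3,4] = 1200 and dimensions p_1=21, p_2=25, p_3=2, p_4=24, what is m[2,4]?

2058

m[2,4] = min over k∈[2,3] of m[2,k]+m[k+1,4]+p_{1}·p_k·p_{4}.
k=2: 0 + 1200 + 21·25·24 = 13800; k=3: 1050 + 0 + 21·2·24 = 2058.
Minimum: 2058 at k=3.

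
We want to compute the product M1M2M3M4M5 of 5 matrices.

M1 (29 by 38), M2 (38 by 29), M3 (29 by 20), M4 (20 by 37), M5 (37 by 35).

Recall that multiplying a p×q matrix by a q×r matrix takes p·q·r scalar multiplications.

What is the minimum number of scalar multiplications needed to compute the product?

Adjacent pairs: M1M2 = 29·38·29 = 31958; M2M3 = 38·29·20 = 22040; M3M4 = 29·20·37 = 21460; M4M5 = 20·37·35 = 25900.
Length 3: M1..M3: k=1: 0+22040+29·38·20=44080; k=2: 31958+0+29·29·20=48778 → min 44080 | M2..M4: k=2: 0+21460+38·29·37=62234; k=3: 22040+0+38·20·37=50160 → min 50160 | M3..M5: k=3: 0+25900+29·20·35=46200; k=4: 21460+0+29·37·35=59015 → min 46200.
Length 4: M1..M4: k=1: 0+50160+29·38·37=90934; k=2: 31958+21460+29·29·37=84535; k=3: 44080+0+29·20·37=65540 → min 65540 | M2..M5: k=2: 0+46200+38·29·35=84770; k=3: 22040+25900+38·20·35=74540; k=4: 50160+0+38·37·35=99370 → min 74540.
Length 5: M1..M5: k=1: 0+74540+29·38·35=113110; k=2: 31958+46200+29·29·35=107593; k=3: 44080+25900+29·20·35=90280; k=4: 65540+0+29·37·35=103095 → min 90280.
Optimal order: ((M1(M2M3))(M4M5)) with cost 90280.

90280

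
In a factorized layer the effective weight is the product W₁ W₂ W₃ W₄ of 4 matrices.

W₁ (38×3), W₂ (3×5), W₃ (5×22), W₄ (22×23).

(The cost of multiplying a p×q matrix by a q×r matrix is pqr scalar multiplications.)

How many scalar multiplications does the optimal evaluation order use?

4470

Adjacent pairs: W₁W₂ = 38·3·5 = 570; W₂W₃ = 3·5·22 = 330; W₃W₄ = 5·22·23 = 2530.
Length 3: W₁..W₃: k=1: 0+330+38·3·22=2838; k=2: 570+0+38·5·22=4750 → min 2838 | W₂..W₄: k=2: 0+2530+3·5·23=2875; k=3: 330+0+3·22·23=1848 → min 1848.
Length 4: W₁..W₄: k=1: 0+1848+38·3·23=4470; k=2: 570+2530+38·5·23=7470; k=3: 2838+0+38·22·23=22066 → min 4470.
Optimal order: (W₁ ((W₂ W₃) W₄)) with cost 4470.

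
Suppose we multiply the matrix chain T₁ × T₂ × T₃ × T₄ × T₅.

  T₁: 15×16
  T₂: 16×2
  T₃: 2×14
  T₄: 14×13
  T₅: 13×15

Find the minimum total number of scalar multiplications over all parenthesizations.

Adjacent pairs: T₁T₂ = 15·16·2 = 480; T₂T₃ = 16·2·14 = 448; T₃T₄ = 2·14·13 = 364; T₄T₅ = 14·13·15 = 2730.
Length 3: T₁..T₃: k=1: 0+448+15·16·14=3808; k=2: 480+0+15·2·14=900 → min 900 | T₂..T₄: k=2: 0+364+16·2·13=780; k=3: 448+0+16·14·13=3360 → min 780 | T₃..T₅: k=3: 0+2730+2·14·15=3150; k=4: 364+0+2·13·15=754 → min 754.
Length 4: T₁..T₄: k=1: 0+780+15·16·13=3900; k=2: 480+364+15·2·13=1234; k=3: 900+0+15·14·13=3630 → min 1234 | T₂..T₅: k=2: 0+754+16·2·15=1234; k=3: 448+2730+16·14·15=6538; k=4: 780+0+16·13·15=3900 → min 1234.
Length 5: T₁..T₅: k=1: 0+1234+15·16·15=4834; k=2: 480+754+15·2·15=1684; k=3: 900+2730+15·14·15=6780; k=4: 1234+0+15·13·15=4159 → min 1684.
Optimal order: ((T₁ × T₂) × ((T₃ × T₄) × T₅)) with cost 1684.

1684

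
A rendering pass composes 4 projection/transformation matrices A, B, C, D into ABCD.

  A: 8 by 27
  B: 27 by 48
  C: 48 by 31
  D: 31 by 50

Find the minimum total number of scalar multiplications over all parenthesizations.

Adjacent pairs: AB = 8·27·48 = 10368; BC = 27·48·31 = 40176; CD = 48·31·50 = 74400.
Length 3: A..C: k=1: 0+40176+8·27·31=46872; k=2: 10368+0+8·48·31=22272 → min 22272 | B..D: k=2: 0+74400+27·48·50=139200; k=3: 40176+0+27·31·50=82026 → min 82026.
Length 4: A..D: k=1: 0+82026+8·27·50=92826; k=2: 10368+74400+8·48·50=103968; k=3: 22272+0+8·31·50=34672 → min 34672.
Optimal order: (((AB)C)D) with cost 34672.

34672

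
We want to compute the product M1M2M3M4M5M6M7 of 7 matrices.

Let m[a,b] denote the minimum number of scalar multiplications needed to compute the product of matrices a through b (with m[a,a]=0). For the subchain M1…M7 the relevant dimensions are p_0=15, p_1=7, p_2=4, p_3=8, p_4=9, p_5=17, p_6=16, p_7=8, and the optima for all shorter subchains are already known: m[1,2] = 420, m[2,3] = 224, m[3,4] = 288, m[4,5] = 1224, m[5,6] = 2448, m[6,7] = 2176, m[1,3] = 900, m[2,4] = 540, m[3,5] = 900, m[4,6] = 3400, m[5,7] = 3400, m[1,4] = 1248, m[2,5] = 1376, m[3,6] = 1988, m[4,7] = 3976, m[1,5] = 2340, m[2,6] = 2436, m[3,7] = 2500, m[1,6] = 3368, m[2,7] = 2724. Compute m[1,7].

m[1,7] = min over k∈[1,6] of m[1,k]+m[k+1,7]+p_{0}·p_k·p_{7}.
k=1: 0 + 2724 + 15·7·8 = 3564; k=2: 420 + 2500 + 15·4·8 = 3400; k=3: 900 + 3976 + 15·8·8 = 5836; k=4: 1248 + 3400 + 15·9·8 = 5728; k=5: 2340 + 2176 + 15·17·8 = 6556; k=6: 3368 + 0 + 15·16·8 = 5288.
Minimum: 3400 at k=2.

3400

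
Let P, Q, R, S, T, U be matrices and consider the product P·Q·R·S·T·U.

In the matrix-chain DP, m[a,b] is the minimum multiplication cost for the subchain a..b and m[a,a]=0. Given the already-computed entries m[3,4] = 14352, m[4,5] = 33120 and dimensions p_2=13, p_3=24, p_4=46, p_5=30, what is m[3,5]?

32292

m[3,5] = min over k∈[3,4] of m[3,k]+m[k+1,5]+p_{2}·p_k·p_{5}.
k=3: 0 + 33120 + 13·24·30 = 42480; k=4: 14352 + 0 + 13·46·30 = 32292.
Minimum: 32292 at k=4.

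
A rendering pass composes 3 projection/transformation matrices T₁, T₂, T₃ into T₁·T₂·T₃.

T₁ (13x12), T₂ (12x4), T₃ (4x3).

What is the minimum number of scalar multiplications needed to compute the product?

612

Order (T₁·(T₂·T₃)): (T₂·T₃): 12×4 by 4×3 → 12×3, cost 12·4·3 = 144; (T₁·(T₂·T₃)): 13×12 by 12×3 → 13×3, cost 13·12·3 = 468; cumulative 612. Total 612.
Order ((T₁·T₂)·T₃): (T₁·T₂): 13×12 by 12×4 → 13×4, cost 13·12·4 = 624; ((T₁·T₂)·T₃): 13×4 by 4×3 → 13×3, cost 13·4·3 = 156; cumulative 780. Total 780.
Minimum: 612.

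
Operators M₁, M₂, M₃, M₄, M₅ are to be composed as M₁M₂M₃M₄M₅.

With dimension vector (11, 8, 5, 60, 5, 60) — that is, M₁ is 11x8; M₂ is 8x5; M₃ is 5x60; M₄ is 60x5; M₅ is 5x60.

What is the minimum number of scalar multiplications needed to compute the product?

Adjacent pairs: M₁M₂ = 11·8·5 = 440; M₂M₃ = 8·5·60 = 2400; M₃M₄ = 5·60·5 = 1500; M₄M₅ = 60·5·60 = 18000.
Length 3: M₁..M₃: k=1: 0+2400+11·8·60=7680; k=2: 440+0+11·5·60=3740 → min 3740 | M₂..M₄: k=2: 0+1500+8·5·5=1700; k=3: 2400+0+8·60·5=4800 → min 1700 | M₃..M₅: k=3: 0+18000+5·60·60=36000; k=4: 1500+0+5·5·60=3000 → min 3000.
Length 4: M₁..M₄: k=1: 0+1700+11·8·5=2140; k=2: 440+1500+11·5·5=2215; k=3: 3740+0+11·60·5=7040 → min 2140 | M₂..M₅: k=2: 0+3000+8·5·60=5400; k=3: 2400+18000+8·60·60=49200; k=4: 1700+0+8·5·60=4100 → min 4100.
Length 5: M₁..M₅: k=1: 0+4100+11·8·60=9380; k=2: 440+3000+11·5·60=6740; k=3: 3740+18000+11·60·60=61340; k=4: 2140+0+11·5·60=5440 → min 5440.
Optimal order: ((M₁(M₂(M₃M₄)))M₅) with cost 5440.

5440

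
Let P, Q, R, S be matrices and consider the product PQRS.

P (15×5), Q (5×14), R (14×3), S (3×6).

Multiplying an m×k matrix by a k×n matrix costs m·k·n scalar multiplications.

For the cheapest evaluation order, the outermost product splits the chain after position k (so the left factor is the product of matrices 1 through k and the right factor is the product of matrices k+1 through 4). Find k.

Adjacent pairs: PQ = 15·5·14 = 1050; QR = 5·14·3 = 210; RS = 14·3·6 = 252.
Length 3: P..R: k=1: 0+210+15·5·3=435; k=2: 1050+0+15·14·3=1680 → min 435 | Q..S: k=2: 0+252+5·14·6=672; k=3: 210+0+5·3·6=300 → min 300.
Top-level splits: k=1: (P..P)·(Q..S) → 0+300+15·5·6 = 750; k=2: (P..Q)·(R..S) → 1050+252+15·14·6 = 2562; k=3: (P..R)·(S..S) → 435+0+15·3·6 = 705.
Best split is after R, i.e. k = 3.

3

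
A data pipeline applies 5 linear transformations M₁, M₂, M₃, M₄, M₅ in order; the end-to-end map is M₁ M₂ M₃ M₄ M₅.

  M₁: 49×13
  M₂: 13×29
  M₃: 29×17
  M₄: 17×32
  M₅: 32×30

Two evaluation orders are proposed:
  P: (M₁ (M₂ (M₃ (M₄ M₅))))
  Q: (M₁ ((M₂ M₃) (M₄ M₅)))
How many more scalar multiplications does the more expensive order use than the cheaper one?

13061

Order P = (M₁ (M₂ (M₃ (M₄ M₅)))): (M₄ M₅): 17×32 by 32×30 → 17×30, cost 17·32·30 = 16320; (M₃ (M₄ M₅)): 29×17 by 17×30 → 29×30, cost 29·17·30 = 14790; cumulative 31110; (M₂ (M₃ (M₄ M₅))): 13×29 by 29×30 → 13×30, cost 13·29·30 = 11310; cumulative 42420; (M₁ (M₂ (M₃ (M₄ M₅)))): 49×13 by 13×30 → 49×30, cost 49·13·30 = 19110; cumulative 61530. Total 61530.
Order Q = (M₁ ((M₂ M₃) (M₄ M₅))): (M₂ M₃): 13×29 by 29×17 → 13×17, cost 13·29·17 = 6409; (M₄ M₅): 17×32 by 32×30 → 17×30, cost 17·32·30 = 16320; ((M₂ M₃) (M₄ M₅)): 13×17 by 17×30 → 13×30, cost 13·17·30 = 6630; cumulative 29359; (M₁ ((M₂ M₃) (M₄ M₅))): 49×13 by 13×30 → 49×30, cost 49·13·30 = 19110; cumulative 48469. Total 48469.
Difference: |61530 − 48469| = 13061.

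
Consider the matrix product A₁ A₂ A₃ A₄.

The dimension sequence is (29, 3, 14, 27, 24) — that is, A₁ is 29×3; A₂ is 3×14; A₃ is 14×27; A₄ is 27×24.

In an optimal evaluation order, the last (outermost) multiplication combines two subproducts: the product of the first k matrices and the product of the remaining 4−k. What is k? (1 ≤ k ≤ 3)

1

Adjacent pairs: A₁A₂ = 29·3·14 = 1218; A₂A₃ = 3·14·27 = 1134; A₃A₄ = 14·27·24 = 9072.
Length 3: A₁..A₃: k=1: 0+1134+29·3·27=3483; k=2: 1218+0+29·14·27=12180 → min 3483 | A₂..A₄: k=2: 0+9072+3·14·24=10080; k=3: 1134+0+3·27·24=3078 → min 3078.
Top-level splits: k=1: (A₁..A₁)·(A₂..A₄) → 0+3078+29·3·24 = 5166; k=2: (A₁..A₂)·(A₃..A₄) → 1218+9072+29·14·24 = 20034; k=3: (A₁..A₃)·(A₄..A₄) → 3483+0+29·27·24 = 22275.
Best split is after A₁, i.e. k = 1.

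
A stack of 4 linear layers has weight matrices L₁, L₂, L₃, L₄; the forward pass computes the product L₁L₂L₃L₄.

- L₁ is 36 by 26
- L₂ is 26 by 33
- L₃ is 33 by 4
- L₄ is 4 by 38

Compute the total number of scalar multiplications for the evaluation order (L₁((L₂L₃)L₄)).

42952

(L₂L₃): 26×33 by 33×4 → 26×4, cost 26·33·4 = 3432
((L₂L₃)L₄): 26×4 by 4×38 → 26×38, cost 26·4·38 = 3952; cumulative 7384
(L₁((L₂L₃)L₄)): 36×26 by 26×38 → 36×38, cost 36·26·38 = 35568; cumulative 42952
Total: 42952 scalar multiplications.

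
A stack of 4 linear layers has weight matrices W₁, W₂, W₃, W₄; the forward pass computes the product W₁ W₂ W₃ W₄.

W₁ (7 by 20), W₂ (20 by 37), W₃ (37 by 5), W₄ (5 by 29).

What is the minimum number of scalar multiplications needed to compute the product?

Adjacent pairs: W₁W₂ = 7·20·37 = 5180; W₂W₃ = 20·37·5 = 3700; W₃W₄ = 37·5·29 = 5365.
Length 3: W₁..W₃: k=1: 0+3700+7·20·5=4400; k=2: 5180+0+7·37·5=6475 → min 4400 | W₂..W₄: k=2: 0+5365+20·37·29=26825; k=3: 3700+0+20·5·29=6600 → min 6600.
Length 4: W₁..W₄: k=1: 0+6600+7·20·29=10660; k=2: 5180+5365+7·37·29=18056; k=3: 4400+0+7·5·29=5415 → min 5415.
Optimal order: ((W₁ (W₂ W₃)) W₄) with cost 5415.

5415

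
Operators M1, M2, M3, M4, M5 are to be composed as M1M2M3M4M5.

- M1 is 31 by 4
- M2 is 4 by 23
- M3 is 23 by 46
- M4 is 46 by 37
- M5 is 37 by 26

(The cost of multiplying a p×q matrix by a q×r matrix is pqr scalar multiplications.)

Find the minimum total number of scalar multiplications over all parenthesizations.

Adjacent pairs: M1M2 = 31·4·23 = 2852; M2M3 = 4·23·46 = 4232; M3M4 = 23·46·37 = 39146; M4M5 = 46·37·26 = 44252.
Length 3: M1..M3: k=1: 0+4232+31·4·46=9936; k=2: 2852+0+31·23·46=35650 → min 9936 | M2..M4: k=2: 0+39146+4·23·37=42550; k=3: 4232+0+4·46·37=11040 → min 11040 | M3..M5: k=3: 0+44252+23·46·26=71760; k=4: 39146+0+23·37·26=61272 → min 61272.
Length 4: M1..M4: k=1: 0+11040+31·4·37=15628; k=2: 2852+39146+31·23·37=68379; k=3: 9936+0+31·46·37=62698 → min 15628 | M2..M5: k=2: 0+61272+4·23·26=63664; k=3: 4232+44252+4·46·26=53268; k=4: 11040+0+4·37·26=14888 → min 14888.
Length 5: M1..M5: k=1: 0+14888+31·4·26=18112; k=2: 2852+61272+31·23·26=82662; k=3: 9936+44252+31·46·26=91264; k=4: 15628+0+31·37·26=45450 → min 18112.
Optimal order: (M1(((M2M3)M4)M5)) with cost 18112.

18112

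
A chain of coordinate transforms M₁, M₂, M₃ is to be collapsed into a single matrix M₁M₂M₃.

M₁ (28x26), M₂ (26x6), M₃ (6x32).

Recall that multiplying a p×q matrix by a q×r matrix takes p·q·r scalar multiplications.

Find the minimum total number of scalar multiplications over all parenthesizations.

Order (M₁(M₂M₃)): (M₂M₃): 26×6 by 6×32 → 26×32, cost 26·6·32 = 4992; (M₁(M₂M₃)): 28×26 by 26×32 → 28×32, cost 28·26·32 = 23296; cumulative 28288. Total 28288.
Order ((M₁M₂)M₃): (M₁M₂): 28×26 by 26×6 → 28×6, cost 28·26·6 = 4368; ((M₁M₂)M₃): 28×6 by 6×32 → 28×32, cost 28·6·32 = 5376; cumulative 9744. Total 9744.
Minimum: 9744.

9744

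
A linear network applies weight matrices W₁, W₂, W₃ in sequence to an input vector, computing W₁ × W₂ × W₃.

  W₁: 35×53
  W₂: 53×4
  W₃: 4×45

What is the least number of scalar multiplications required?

Order (W₁ × (W₂ × W₃)): (W₂ × W₃): 53×4 by 4×45 → 53×45, cost 53·4·45 = 9540; (W₁ × (W₂ × W₃)): 35×53 by 53×45 → 35×45, cost 35·53·45 = 83475; cumulative 93015. Total 93015.
Order ((W₁ × W₂) × W₃): (W₁ × W₂): 35×53 by 53×4 → 35×4, cost 35·53·4 = 7420; ((W₁ × W₂) × W₃): 35×4 by 4×45 → 35×45, cost 35·4·45 = 6300; cumulative 13720. Total 13720.
Minimum: 13720.

13720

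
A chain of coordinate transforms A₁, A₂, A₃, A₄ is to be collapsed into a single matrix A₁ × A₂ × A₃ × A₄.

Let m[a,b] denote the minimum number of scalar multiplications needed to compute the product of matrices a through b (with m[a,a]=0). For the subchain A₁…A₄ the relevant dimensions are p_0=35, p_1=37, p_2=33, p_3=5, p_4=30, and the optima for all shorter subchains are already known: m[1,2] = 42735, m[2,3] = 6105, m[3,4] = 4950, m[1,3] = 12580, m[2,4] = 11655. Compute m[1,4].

17830

m[1,4] = min over k∈[1,3] of m[1,k]+m[k+1,4]+p_{0}·p_k·p_{4}.
k=1: 0 + 11655 + 35·37·30 = 50505; k=2: 42735 + 4950 + 35·33·30 = 82335; k=3: 12580 + 0 + 35·5·30 = 17830.
Minimum: 17830 at k=3.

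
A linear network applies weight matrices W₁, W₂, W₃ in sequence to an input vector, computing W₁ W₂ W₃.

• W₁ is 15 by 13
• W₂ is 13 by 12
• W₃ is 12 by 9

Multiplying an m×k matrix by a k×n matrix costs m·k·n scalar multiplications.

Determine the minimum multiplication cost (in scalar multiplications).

3159

Order (W₁ (W₂ W₃)): (W₂ W₃): 13×12 by 12×9 → 13×9, cost 13·12·9 = 1404; (W₁ (W₂ W₃)): 15×13 by 13×9 → 15×9, cost 15·13·9 = 1755; cumulative 3159. Total 3159.
Order ((W₁ W₂) W₃): (W₁ W₂): 15×13 by 13×12 → 15×12, cost 15·13·12 = 2340; ((W₁ W₂) W₃): 15×12 by 12×9 → 15×9, cost 15·12·9 = 1620; cumulative 3960. Total 3960.
Minimum: 3159.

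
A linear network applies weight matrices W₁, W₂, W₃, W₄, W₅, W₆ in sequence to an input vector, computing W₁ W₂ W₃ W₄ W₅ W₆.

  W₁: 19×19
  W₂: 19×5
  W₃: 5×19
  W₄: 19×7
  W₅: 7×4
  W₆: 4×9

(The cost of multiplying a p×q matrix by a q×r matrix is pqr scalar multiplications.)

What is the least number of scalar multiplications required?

Adjacent pairs: W₁W₂ = 19·19·5 = 1805; W₂W₃ = 19·5·19 = 1805; W₃W₄ = 5·19·7 = 665; W₄W₅ = 19·7·4 = 532; W₅W₆ = 7·4·9 = 252.
Length 3: W₁..W₃: k=1: 0+1805+19·19·19=8664; k=2: 1805+0+19·5·19=3610 → min 3610 | W₂..W₄: k=2: 0+665+19·5·7=1330; k=3: 1805+0+19·19·7=4332 → min 1330 | W₃..W₅: k=3: 0+532+5·19·4=912; k=4: 665+0+5·7·4=805 → min 805 | W₄..W₆: k=4: 0+252+19·7·9=1449; k=5: 532+0+19·4·9=1216 → min 1216.
Length 4: W₁..W₄: k=1: 0+1330+19·19·7=3857; k=2: 1805+665+19·5·7=3135; k=3: 3610+0+19·19·7=6137 → min 3135 | W₂..W₅: k=2: 0+805+19·5·4=1185; k=3: 1805+532+19·19·4=3781; k=4: 1330+0+19·7·4=1862 → min 1185 | W₃..W₆: k=3: 0+1216+5·19·9=2071; k=4: 665+252+5·7·9=1232; k=5: 805+0+5·4·9=985 → min 985.
Length 5: W₁..W₅: k=1: 0+1185+19·19·4=2629; k=2: 1805+805+19·5·4=2990; k=3: 3610+532+19·19·4=5586; k=4: 3135+0+19·7·4=3667 → min 2629 | W₂..W₆: k=2: 0+985+19·5·9=1840; k=3: 1805+1216+19·19·9=6270; k=4: 1330+252+19·7·9=2779; k=5: 1185+0+19·4·9=1869 → min 1840.
Length 6: W₁..W₆: k=1: 0+1840+19·19·9=5089; k=2: 1805+985+19·5·9=3645; k=3: 3610+1216+19·19·9=8075; k=4: 3135+252+19·7·9=4584; k=5: 2629+0+19·4·9=3313 → min 3313.
Optimal order: ((W₁ (W₂ ((W₃ W₄) W₅))) W₆) with cost 3313.

3313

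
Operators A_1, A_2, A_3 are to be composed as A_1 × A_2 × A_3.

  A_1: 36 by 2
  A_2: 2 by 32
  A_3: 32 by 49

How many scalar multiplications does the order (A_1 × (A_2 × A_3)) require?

6664

(A_2 × A_3): 2×32 by 32×49 → 2×49, cost 2·32·49 = 3136
(A_1 × (A_2 × A_3)): 36×2 by 2×49 → 36×49, cost 36·2·49 = 3528; cumulative 6664
Total: 6664 scalar multiplications.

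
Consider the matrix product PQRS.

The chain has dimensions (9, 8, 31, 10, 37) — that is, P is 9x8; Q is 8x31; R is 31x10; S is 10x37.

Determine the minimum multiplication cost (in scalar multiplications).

6530

Adjacent pairs: PQ = 9·8·31 = 2232; QR = 8·31·10 = 2480; RS = 31·10·37 = 11470.
Length 3: P..R: k=1: 0+2480+9·8·10=3200; k=2: 2232+0+9·31·10=5022 → min 3200 | Q..S: k=2: 0+11470+8·31·37=20646; k=3: 2480+0+8·10·37=5440 → min 5440.
Length 4: P..S: k=1: 0+5440+9·8·37=8104; k=2: 2232+11470+9·31·37=24025; k=3: 3200+0+9·10·37=6530 → min 6530.
Optimal order: ((P(QR))S) with cost 6530.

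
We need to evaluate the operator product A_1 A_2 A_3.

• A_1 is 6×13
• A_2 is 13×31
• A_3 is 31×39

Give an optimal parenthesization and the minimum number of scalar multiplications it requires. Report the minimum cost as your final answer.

(A_1 (A_2 A_3)): cost 18759.
((A_1 A_2) A_3): cost 9672.
Optimal: ((A_1 A_2) A_3) with cost 9672.

9672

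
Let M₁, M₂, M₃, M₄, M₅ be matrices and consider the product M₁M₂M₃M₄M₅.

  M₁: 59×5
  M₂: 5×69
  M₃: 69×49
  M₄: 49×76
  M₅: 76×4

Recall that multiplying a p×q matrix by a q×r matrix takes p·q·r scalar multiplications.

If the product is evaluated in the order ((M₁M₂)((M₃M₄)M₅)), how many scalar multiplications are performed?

314571

(M₁M₂): 59×5 by 5×69 → 59×69, cost 59·5·69 = 20355
(M₃M₄): 69×49 by 49×76 → 69×76, cost 69·49·76 = 256956
((M₃M₄)M₅): 69×76 by 76×4 → 69×4, cost 69·76·4 = 20976; cumulative 277932
((M₁M₂)((M₃M₄)M₅)): 59×69 by 69×4 → 59×4, cost 59·69·4 = 16284; cumulative 314571
Total: 314571 scalar multiplications.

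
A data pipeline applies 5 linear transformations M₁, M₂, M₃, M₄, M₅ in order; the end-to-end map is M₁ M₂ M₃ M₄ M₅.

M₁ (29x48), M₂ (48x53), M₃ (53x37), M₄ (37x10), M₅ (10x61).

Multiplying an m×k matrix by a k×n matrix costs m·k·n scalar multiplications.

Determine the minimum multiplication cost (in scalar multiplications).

Adjacent pairs: M₁M₂ = 29·48·53 = 73776; M₂M₃ = 48·53·37 = 94128; M₃M₄ = 53·37·10 = 19610; M₄M₅ = 37·10·61 = 22570.
Length 3: M₁..M₃: k=1: 0+94128+29·48·37=145632; k=2: 73776+0+29·53·37=130645 → min 130645 | M₂..M₄: k=2: 0+19610+48·53·10=45050; k=3: 94128+0+48·37·10=111888 → min 45050 | M₃..M₅: k=3: 0+22570+53·37·61=142191; k=4: 19610+0+53·10·61=51940 → min 51940.
Length 4: M₁..M₄: k=1: 0+45050+29·48·10=58970; k=2: 73776+19610+29·53·10=108756; k=3: 130645+0+29·37·10=141375 → min 58970 | M₂..M₅: k=2: 0+51940+48·53·61=207124; k=3: 94128+22570+48·37·61=225034; k=4: 45050+0+48·10·61=74330 → min 74330.
Length 5: M₁..M₅: k=1: 0+74330+29·48·61=159242; k=2: 73776+51940+29·53·61=219473; k=3: 130645+22570+29·37·61=218668; k=4: 58970+0+29·10·61=76660 → min 76660.
Optimal order: ((M₁ (M₂ (M₃ M₄))) M₅) with cost 76660.

76660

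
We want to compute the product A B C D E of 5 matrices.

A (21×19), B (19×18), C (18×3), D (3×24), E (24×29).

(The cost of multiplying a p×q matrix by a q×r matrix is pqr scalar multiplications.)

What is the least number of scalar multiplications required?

6138

Adjacent pairs: AB = 21·19·18 = 7182; BC = 19·18·3 = 1026; CD = 18·3·24 = 1296; DE = 3·24·29 = 2088.
Length 3: A..C: k=1: 0+1026+21·19·3=2223; k=2: 7182+0+21·18·3=8316 → min 2223 | B..D: k=2: 0+1296+19·18·24=9504; k=3: 1026+0+19·3·24=2394 → min 2394 | C..E: k=3: 0+2088+18·3·29=3654; k=4: 1296+0+18·24·29=13824 → min 3654.
Length 4: A..D: k=1: 0+2394+21·19·24=11970; k=2: 7182+1296+21·18·24=17550; k=3: 2223+0+21·3·24=3735 → min 3735 | B..E: k=2: 0+3654+19·18·29=13572; k=3: 1026+2088+19·3·29=4767; k=4: 2394+0+19·24·29=15618 → min 4767.
Length 5: A..E: k=1: 0+4767+21·19·29=16338; k=2: 7182+3654+21·18·29=21798; k=3: 2223+2088+21·3·29=6138; k=4: 3735+0+21·24·29=18351 → min 6138.
Optimal order: ((A (B C)) (D E)) with cost 6138.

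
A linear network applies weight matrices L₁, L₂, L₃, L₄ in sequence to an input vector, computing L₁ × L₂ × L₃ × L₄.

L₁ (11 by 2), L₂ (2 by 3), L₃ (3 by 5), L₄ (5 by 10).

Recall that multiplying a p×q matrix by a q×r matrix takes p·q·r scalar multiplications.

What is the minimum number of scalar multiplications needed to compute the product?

Adjacent pairs: L₁L₂ = 11·2·3 = 66; L₂L₃ = 2·3·5 = 30; L₃L₄ = 3·5·10 = 150.
Length 3: L₁..L₃: k=1: 0+30+11·2·5=140; k=2: 66+0+11·3·5=231 → min 140 | L₂..L₄: k=2: 0+150+2·3·10=210; k=3: 30+0+2·5·10=130 → min 130.
Length 4: L₁..L₄: k=1: 0+130+11·2·10=350; k=2: 66+150+11·3·10=546; k=3: 140+0+11·5·10=690 → min 350.
Optimal order: (L₁ × ((L₂ × L₃) × L₄)) with cost 350.

350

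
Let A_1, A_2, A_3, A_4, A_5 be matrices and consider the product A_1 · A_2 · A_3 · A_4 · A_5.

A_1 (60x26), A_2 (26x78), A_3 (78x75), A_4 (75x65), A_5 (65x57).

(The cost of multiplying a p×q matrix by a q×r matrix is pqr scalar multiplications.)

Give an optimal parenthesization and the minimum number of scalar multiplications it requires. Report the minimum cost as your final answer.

464100

Adjacent pairs: A_1A_2 = 60·26·78 = 121680; A_2A_3 = 26·78·75 = 152100; A_3A_4 = 78·75·65 = 380250; A_4A_5 = 75·65·57 = 277875.
Length 3: A_1..A_3: k=1: 0+152100+60·26·75=269100; k=2: 121680+0+60·78·75=472680 → min 269100 | A_2..A_4: k=2: 0+380250+26·78·65=512070; k=3: 152100+0+26·75·65=278850 → min 278850 | A_3..A_5: k=3: 0+277875+78·75·57=611325; k=4: 380250+0+78·65·57=669240 → min 611325.
Length 4: A_1..A_4: k=1: 0+278850+60·26·65=380250; k=2: 121680+380250+60·78·65=806130; k=3: 269100+0+60·75·65=561600 → min 380250 | A_2..A_5: k=2: 0+611325+26·78·57=726921; k=3: 152100+277875+26·75·57=541125; k=4: 278850+0+26·65·57=375180 → min 375180.
Length 5: A_1..A_5: k=1: 0+375180+60·26·57=464100; k=2: 121680+611325+60·78·57=999765; k=3: 269100+277875+60·75·57=803475; k=4: 380250+0+60·65·57=602550 → min 464100.
Optimal parenthesization: (A_1 · (((A_2 · A_3) · A_4) · A_5)) with cost 464100.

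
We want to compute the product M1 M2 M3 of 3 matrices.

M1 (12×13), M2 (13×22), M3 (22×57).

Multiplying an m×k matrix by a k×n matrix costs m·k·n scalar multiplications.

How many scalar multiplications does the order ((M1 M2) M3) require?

(M1 M2): 12×13 by 13×22 → 12×22, cost 12·13·22 = 3432
((M1 M2) M3): 12×22 by 22×57 → 12×57, cost 12·22·57 = 15048; cumulative 18480
Total: 18480 scalar multiplications.

18480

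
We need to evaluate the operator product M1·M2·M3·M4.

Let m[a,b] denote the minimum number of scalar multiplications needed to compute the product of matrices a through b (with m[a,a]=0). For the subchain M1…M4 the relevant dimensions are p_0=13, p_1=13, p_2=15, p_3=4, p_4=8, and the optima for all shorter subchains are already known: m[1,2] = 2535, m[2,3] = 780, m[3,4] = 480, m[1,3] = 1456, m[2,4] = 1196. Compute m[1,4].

1872

m[1,4] = min over k∈[1,3] of m[1,k]+m[k+1,4]+p_{0}·p_k·p_{4}.
k=1: 0 + 1196 + 13·13·8 = 2548; k=2: 2535 + 480 + 13·15·8 = 4575; k=3: 1456 + 0 + 13·4·8 = 1872.
Minimum: 1872 at k=3.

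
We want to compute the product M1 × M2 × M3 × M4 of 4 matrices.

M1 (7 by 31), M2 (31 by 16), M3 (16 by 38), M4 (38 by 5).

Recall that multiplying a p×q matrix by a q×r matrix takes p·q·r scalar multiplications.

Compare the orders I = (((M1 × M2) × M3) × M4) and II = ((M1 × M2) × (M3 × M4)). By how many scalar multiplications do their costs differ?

Order I = (((M1 × M2) × M3) × M4): (M1 × M2): 7×31 by 31×16 → 7×16, cost 7·31·16 = 3472; ((M1 × M2) × M3): 7×16 by 16×38 → 7×38, cost 7·16·38 = 4256; cumulative 7728; (((M1 × M2) × M3) × M4): 7×38 by 38×5 → 7×5, cost 7·38·5 = 1330; cumulative 9058. Total 9058.
Order II = ((M1 × M2) × (M3 × M4)): (M1 × M2): 7×31 by 31×16 → 7×16, cost 7·31·16 = 3472; (M3 × M4): 16×38 by 38×5 → 16×5, cost 16·38·5 = 3040; ((M1 × M2) × (M3 × M4)): 7×16 by 16×5 → 7×5, cost 7·16·5 = 560; cumulative 7072. Total 7072.
Difference: |9058 − 7072| = 1986.

1986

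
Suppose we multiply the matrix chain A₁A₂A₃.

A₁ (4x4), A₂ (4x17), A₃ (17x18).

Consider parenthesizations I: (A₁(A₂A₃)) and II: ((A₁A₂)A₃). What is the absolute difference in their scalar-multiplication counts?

16

Order I = (A₁(A₂A₃)): (A₂A₃): 4×17 by 17×18 → 4×18, cost 4·17·18 = 1224; (A₁(A₂A₃)): 4×4 by 4×18 → 4×18, cost 4·4·18 = 288; cumulative 1512. Total 1512.
Order II = ((A₁A₂)A₃): (A₁A₂): 4×4 by 4×17 → 4×17, cost 4·4·17 = 272; ((A₁A₂)A₃): 4×17 by 17×18 → 4×18, cost 4·17·18 = 1224; cumulative 1496. Total 1496.
Difference: |1512 − 1496| = 16.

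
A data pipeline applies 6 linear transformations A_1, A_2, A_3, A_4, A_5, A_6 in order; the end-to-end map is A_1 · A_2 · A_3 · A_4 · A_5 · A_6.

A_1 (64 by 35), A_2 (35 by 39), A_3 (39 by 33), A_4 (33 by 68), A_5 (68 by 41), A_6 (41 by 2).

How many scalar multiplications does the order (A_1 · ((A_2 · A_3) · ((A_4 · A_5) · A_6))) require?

(A_2 · A_3): 35×39 by 39×33 → 35×33, cost 35·39·33 = 45045
(A_4 · A_5): 33×68 by 68×41 → 33×41, cost 33·68·41 = 92004
((A_4 · A_5) · A_6): 33×41 by 41×2 → 33×2, cost 33·41·2 = 2706; cumulative 94710
((A_2 · A_3) · ((A_4 · A_5) · A_6)): 35×33 by 33×2 → 35×2, cost 35·33·2 = 2310; cumulative 142065
(A_1 · ((A_2 · A_3) · ((A_4 · A_5) · A_6))): 64×35 by 35×2 → 64×2, cost 64·35·2 = 4480; cumulative 146545
Total: 146545 scalar multiplications.

146545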